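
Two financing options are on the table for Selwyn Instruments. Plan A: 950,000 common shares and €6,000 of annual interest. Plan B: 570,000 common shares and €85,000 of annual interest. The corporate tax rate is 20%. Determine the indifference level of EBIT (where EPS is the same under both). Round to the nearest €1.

€203,500

At indifference, (EBIT − 6,000)(1 − t)/950,000 = (EBIT − 85,000)(1 − t)/570,000.
The (1 − t) factor cancels: (EBIT − 6,000) × 570,000 = (EBIT − 85,000) × 950,000.
Solving, EBIT = (85,000·950,000 − 6,000·570,000) / (950,000 − 570,000) = 77,330,000,000 / 380,000 = 203,500.00.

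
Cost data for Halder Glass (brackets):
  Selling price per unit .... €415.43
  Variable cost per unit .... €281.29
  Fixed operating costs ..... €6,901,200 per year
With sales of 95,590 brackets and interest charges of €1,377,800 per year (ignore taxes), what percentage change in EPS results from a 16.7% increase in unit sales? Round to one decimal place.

+47.1%

At 95,590 units, contribution = 95,590 × €134.14 = €12,822,442.60.
Operating income = contribution − fixed costs = €12,822,442.60 − €6,901,200 = €5,921,242.60.
Interest = €1,377,800.00, so EBIT − I = €4,543,442.60.
Degree of combined leverage = contribution ÷ (EBIT − I) = €12,822,442.60 ÷ €4,543,442.60 = 2.8222.
%ΔEPS = DCL × %ΔSales = 2.8222 × +16.7% = +47.1%.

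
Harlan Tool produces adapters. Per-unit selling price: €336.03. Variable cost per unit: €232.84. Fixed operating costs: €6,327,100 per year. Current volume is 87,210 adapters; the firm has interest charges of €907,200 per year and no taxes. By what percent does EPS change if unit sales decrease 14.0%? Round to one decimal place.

Total contribution margin = 87,210 × €103.19 = €8,999,199.90.
Subtracting fixed costs: EBIT = €8,999,199.90 − €6,327,100 = €2,672,099.90.
Interest = €907,200.00, so EBIT − I = €1,764,899.90.
Degree of combined leverage = contribution ÷ (EBIT − I) = €8,999,199.90 ÷ €1,764,899.90 = 5.0990.
%ΔEPS = DCL × %ΔSales = 5.0990 × -14.0% = -71.4%.

-71.4%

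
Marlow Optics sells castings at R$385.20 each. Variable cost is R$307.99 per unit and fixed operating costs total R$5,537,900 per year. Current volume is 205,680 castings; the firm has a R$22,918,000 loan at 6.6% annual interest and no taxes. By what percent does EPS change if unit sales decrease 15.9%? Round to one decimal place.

Contribution at this volume is 205,680 × R$77.21 = R$15,880,552.80.
EBIT = R$15,880,552.80 − R$5,537,900 = R$10,342,652.80.
Interest = R$1,512,588.00, so EBIT − I = R$8,830,064.80.
DCL = total CM / (EBIT − I) = R$15,880,552.80 / R$8,830,064.80 = 1.7985.
%ΔEPS = DCL × %ΔSales = 1.7985 × -15.9% = -28.6%.

-28.6%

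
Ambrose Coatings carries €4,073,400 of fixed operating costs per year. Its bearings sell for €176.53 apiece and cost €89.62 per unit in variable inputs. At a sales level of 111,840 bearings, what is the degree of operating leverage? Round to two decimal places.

1.72

Total contribution margin = 111,840 × €86.91 = €9,720,014.40.
Subtracting fixed costs: EBIT = €9,720,014.40 − €4,073,400 = €5,646,614.40.
So DOL = total CM / EBIT = €9,720,014.40 / €5,646,614.40 = 1.7214.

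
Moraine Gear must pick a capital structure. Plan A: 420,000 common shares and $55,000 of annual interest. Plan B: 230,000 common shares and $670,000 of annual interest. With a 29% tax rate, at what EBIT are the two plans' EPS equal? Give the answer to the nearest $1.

$1,414,474

Set EPS_A = EPS_B: (EBIT − $55,000)(1 − 0.29) ÷ 420,000 = (EBIT − $670,000)(1 − 0.29) ÷ 230,000.
Cancelling (1 − t) and cross-multiplying: 230,000·(EBIT − 55,000) = 420,000·(EBIT − 670,000).
EBIT × (420,000 − 230,000) = 670,000 × 420,000 − 55,000 × 230,000 = 268,750,000,000, so EBIT = 268,750,000,000 ÷ 190,000 = 1,414,473.68.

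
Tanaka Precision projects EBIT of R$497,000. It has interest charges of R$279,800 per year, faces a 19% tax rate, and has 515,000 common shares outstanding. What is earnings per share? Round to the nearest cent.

R$0.34

Interest = R$279,800.00, so EBT = R$497,000 − R$279,800.00 = R$217,200.00.
Net income = R$217,200.00 × (1 − 0.19) = R$175,932.00.
EPS = R$175,932.00 ÷ 515,000 = R$0.34.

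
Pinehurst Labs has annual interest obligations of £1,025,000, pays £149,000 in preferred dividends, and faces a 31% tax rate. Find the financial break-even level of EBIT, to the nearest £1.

Preferred dividends are paid after tax, so their pre-tax equivalent is £149,000 ÷ (1 − 0.31) = £215,942.03.
Financial break-even EBIT = interest + D_p ÷ (1 − t) = £1,025,000 + £215,942.03 = £1,240,942.03.

£1,240,942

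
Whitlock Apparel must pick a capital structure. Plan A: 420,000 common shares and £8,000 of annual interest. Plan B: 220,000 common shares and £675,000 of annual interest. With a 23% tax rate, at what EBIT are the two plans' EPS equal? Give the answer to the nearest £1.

At indifference, (EBIT − 8,000)(1 − t)/420,000 = (EBIT − 675,000)(1 − t)/220,000.
The (1 − t) factor cancels: (EBIT − 8,000) × 220,000 = (EBIT − 675,000) × 420,000.
EBIT × (420,000 − 220,000) = 675,000 × 420,000 − 8,000 × 220,000 = 281,740,000,000, so EBIT = 281,740,000,000 ÷ 200,000 = 1,408,700.00.

£1,408,700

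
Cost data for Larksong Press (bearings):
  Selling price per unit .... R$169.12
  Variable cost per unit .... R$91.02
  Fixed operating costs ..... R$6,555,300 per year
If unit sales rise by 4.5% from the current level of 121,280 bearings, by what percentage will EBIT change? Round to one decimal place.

+14.6%

At 121,280 units, contribution = 121,280 × R$78.10 = R$9,471,968.00.
Subtracting fixed costs: EBIT = R$9,471,968.00 − R$6,555,300 = R$2,916,668.00.
Degree of operating leverage = R$9,471,968.00 / R$2,916,668.00 = 3.2475.
So EBIT moves 3.2475 × (+4.5%) = +14.6%.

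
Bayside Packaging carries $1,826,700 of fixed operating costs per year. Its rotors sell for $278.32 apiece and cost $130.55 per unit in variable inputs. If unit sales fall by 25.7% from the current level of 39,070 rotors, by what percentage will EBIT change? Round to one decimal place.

At 39,070 units, contribution = 39,070 × $147.77 = $5,773,373.90.
EBIT = $5,773,373.90 − $1,826,700 = $3,946,673.90.
Degree of operating leverage = $5,773,373.90 / $3,946,673.90 = 1.4628.
So EBIT moves 1.4628 × (-25.7%) = -37.6%.

-37.6%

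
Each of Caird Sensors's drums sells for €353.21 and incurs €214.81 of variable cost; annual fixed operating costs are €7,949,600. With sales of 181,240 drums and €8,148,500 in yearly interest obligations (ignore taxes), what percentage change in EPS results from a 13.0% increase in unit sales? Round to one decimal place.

Contribution at this volume is 181,240 × €138.40 = €25,083,616.00.
EBIT = €25,083,616.00 − €7,949,600 = €17,134,016.00.
Interest = €8,148,500.00, so EBIT − I = €8,985,516.00.
Degree of combined leverage = contribution ÷ (EBIT − I) = €25,083,616.00 ÷ €8,985,516.00 = 2.7916.
%ΔEPS = DCL × %ΔSales = 2.7916 × +13.0% = +36.3%.

+36.3%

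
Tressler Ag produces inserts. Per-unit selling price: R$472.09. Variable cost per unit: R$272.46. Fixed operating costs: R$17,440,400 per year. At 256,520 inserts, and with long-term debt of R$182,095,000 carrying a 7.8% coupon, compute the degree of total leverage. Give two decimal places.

Total contribution margin = 256,520 × R$199.63 = R$51,209,087.60.
EBIT = R$51,209,087.60 − R$17,440,400 = R$33,768,687.60. Interest = R$14,203,410.00.
DOL = R$51,209,087.60 ÷ R$33,768,687.60 = 1.5165; DFL = R$33,768,687.60 ÷ R$19,565,277.60 = 1.7259.
Combined leverage = 1.5165 × 1.7259 = 2.6173.

2.62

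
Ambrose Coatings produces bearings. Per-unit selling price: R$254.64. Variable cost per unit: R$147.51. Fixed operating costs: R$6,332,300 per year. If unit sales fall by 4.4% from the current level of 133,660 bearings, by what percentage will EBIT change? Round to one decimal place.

-7.9%

At 133,660 units, contribution = 133,660 × R$107.13 = R$14,318,995.80.
EBIT = R$14,318,995.80 − R$6,332,300 = R$7,986,695.80.
Degree of operating leverage = R$14,318,995.80 / R$7,986,695.80 = 1.7929.
Operating income changes by 1.7929 × -4.4% = -7.9%.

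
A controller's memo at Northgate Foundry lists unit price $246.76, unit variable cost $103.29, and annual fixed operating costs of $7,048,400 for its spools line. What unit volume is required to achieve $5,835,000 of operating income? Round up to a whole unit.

Contribution margin per unit = $246.76 − $103.29 = $143.47.
Required volume = (fixed costs + target profit) ÷ CM = ($7,048,400 + $5,835,000) ÷ $143.47 = 89,798.56, so 89,799 spools.

89,799 spools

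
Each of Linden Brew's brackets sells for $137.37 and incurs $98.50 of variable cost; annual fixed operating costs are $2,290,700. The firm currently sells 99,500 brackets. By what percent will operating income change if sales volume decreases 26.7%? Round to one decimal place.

Contribution at this volume is 99,500 × $38.87 = $3,867,565.00.
Operating income = contribution − fixed costs = $3,867,565.00 − $2,290,700 = $1,576,865.00.
So DOL = total CM / EBIT = $3,867,565.00 / $1,576,865.00 = 2.4527.
Operating income changes by 2.4527 × -26.7% = -65.5%.

-65.5%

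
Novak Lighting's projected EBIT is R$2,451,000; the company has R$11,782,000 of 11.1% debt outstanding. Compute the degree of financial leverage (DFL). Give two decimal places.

2.14

Interest = R$1,307,802.00.
DFL = EBIT ÷ (EBIT − I) = R$2,451,000 ÷ (R$2,451,000 − R$1,307,802.00) = R$2,451,000 ÷ R$1,143,198.00 = 2.1440.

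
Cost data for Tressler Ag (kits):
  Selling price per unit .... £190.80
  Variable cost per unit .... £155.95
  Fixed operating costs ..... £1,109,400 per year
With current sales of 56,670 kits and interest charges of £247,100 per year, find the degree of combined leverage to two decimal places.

3.19

At 56,670 units, contribution = 56,670 × £34.85 = £1,974,949.50.
Operating income = contribution − fixed costs = £1,974,949.50 − £1,109,400 = £865,549.50. Interest = £247,100.00, so EBIT − I = £618,449.50.
DCL = contribution ÷ (EBIT − I) = £1,974,949.50 ÷ £618,449.50 = 3.1934.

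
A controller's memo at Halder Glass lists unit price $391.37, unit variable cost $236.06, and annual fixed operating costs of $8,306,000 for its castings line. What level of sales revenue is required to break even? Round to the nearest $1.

Contribution margin per unit = $391.37 − $236.06 = $155.31, a CM ratio of $155.31 ÷ $391.37 = 0.3968.
Break-even sales = FC ÷ CM ratio = $8,306,000 × $391.37 / $155.31 = $20,930,521.

$20,930,521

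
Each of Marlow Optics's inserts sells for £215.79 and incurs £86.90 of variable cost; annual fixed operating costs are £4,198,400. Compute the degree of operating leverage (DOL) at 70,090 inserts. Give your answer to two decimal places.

At 70,090 units, contribution = 70,090 × £128.89 = £9,033,900.10.
EBIT = £9,033,900.10 − £4,198,400 = £4,835,500.10.
So DOL = total CM / EBIT = £9,033,900.10 / £4,835,500.10 = 1.8682.

1.87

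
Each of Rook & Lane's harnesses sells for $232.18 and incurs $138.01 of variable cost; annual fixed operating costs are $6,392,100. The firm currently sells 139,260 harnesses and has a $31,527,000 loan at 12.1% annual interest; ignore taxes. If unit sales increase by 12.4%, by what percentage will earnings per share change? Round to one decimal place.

Contribution at this volume is 139,260 × $94.17 = $13,114,114.20.
Operating income = contribution − fixed costs = $13,114,114.20 − $6,392,100 = $6,722,014.20.
Interest = $3,814,767.00, so EBIT − I = $2,907,247.20.
DCL = total CM / (EBIT − I) = $13,114,114.20 / $2,907,247.20 = 4.5108.
EPS therefore changes by 4.5108 × (+12.4%) = +55.9%.

+55.9%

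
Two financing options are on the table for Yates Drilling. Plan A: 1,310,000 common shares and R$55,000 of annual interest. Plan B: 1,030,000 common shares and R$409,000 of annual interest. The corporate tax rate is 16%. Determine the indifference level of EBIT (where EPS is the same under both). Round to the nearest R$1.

Set EPS_A = EPS_B: (EBIT − R$55,000)(1 − 0.16) ÷ 1,310,000 = (EBIT − R$409,000)(1 − 0.16) ÷ 1,030,000.
The (1 − t) factor cancels: (EBIT − 55,000) × 1,030,000 = (EBIT − 409,000) × 1,310,000.
EBIT × (1,310,000 − 1,030,000) = 409,000 × 1,310,000 − 55,000 × 1,030,000 = 479,140,000,000, so EBIT = 479,140,000,000 ÷ 280,000 = 1,711,214.29.

R$1,711,214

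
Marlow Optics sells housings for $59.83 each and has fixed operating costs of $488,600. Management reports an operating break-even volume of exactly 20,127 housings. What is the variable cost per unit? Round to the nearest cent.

$35.55

Contribution per unit must be FC / Q = $488,600 / 20,127 = $24.2758.
Hence VC = price − CM = $59.83 − $24.2758 = $35.55.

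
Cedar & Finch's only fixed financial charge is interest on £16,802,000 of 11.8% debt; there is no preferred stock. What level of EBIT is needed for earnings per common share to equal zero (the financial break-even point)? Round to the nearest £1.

£1,982,636

Annual interest = 11.8% × £16,802,000 = £1,982,636.00.
With no preferred dividends, EPS = 0 when EBIT exactly covers interest, so the financial break-even EBIT is £1,982,636.00.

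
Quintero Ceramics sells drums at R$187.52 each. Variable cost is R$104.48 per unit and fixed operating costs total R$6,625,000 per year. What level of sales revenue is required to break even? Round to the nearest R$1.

Contribution margin per unit = R$187.52 − R$104.48 = R$83.04, a CM ratio of R$83.04 ÷ R$187.52 = 0.4428.
Break-even revenue = fixed costs × price ÷ CM = R$6,625,000 × R$187.52 ÷ R$83.04 = R$14,960,501.

R$14,960,501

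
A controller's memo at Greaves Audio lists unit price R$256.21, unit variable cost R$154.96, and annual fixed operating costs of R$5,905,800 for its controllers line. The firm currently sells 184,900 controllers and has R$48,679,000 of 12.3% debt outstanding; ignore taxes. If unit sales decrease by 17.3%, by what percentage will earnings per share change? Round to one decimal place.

Contribution at this volume is 184,900 × R$101.25 = R$18,721,125.00.
EBIT = R$18,721,125.00 − R$5,905,800 = R$12,815,325.00.
After interest of R$5,987,517.00, pre-tax earnings = R$6,827,808.00.
DCL = total CM / (EBIT − I) = R$18,721,125.00 / R$6,827,808.00 = 2.7419.
EPS therefore changes by 2.7419 × (-17.3%) = -47.4%.

-47.4%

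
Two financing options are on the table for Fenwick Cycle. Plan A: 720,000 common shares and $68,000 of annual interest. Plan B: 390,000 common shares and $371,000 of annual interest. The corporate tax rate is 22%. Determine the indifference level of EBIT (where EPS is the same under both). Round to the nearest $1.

$729,091

Set EPS_A = EPS_B: (EBIT − $68,000)(1 − 0.22) ÷ 720,000 = (EBIT − $371,000)(1 − 0.22) ÷ 390,000.
The (1 − t) factor cancels: (EBIT − 68,000) × 390,000 = (EBIT − 371,000) × 720,000.
Solving, EBIT = (371,000·720,000 − 68,000·390,000) / (720,000 − 390,000) = 240,600,000,000 / 330,000 = 729,090.91.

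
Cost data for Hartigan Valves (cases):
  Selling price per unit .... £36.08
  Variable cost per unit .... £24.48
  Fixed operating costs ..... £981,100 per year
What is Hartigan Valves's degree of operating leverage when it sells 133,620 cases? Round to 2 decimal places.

2.72

Contribution at this volume is 133,620 × £11.60 = £1,549,992.00.
Subtracting fixed costs: EBIT = £1,549,992.00 − £981,100 = £568,892.00.
DOL = contribution ÷ EBIT = £1,549,992.00 ÷ £568,892.00 = 2.7246.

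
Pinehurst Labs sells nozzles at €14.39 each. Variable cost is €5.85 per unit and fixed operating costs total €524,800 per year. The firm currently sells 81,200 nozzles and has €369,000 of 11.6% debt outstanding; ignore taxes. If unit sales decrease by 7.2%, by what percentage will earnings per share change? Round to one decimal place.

-39.7%

At 81,200 units, contribution = 81,200 × €8.54 = €693,448.00.
Subtracting fixed costs: EBIT = €693,448.00 − €524,800 = €168,648.00.
Interest = €42,804.00, so EBIT − I = €125,844.00.
DCL = total CM / (EBIT − I) = €693,448.00 / €125,844.00 = 5.5104.
EPS therefore changes by 5.5104 × (-7.2%) = -39.7%.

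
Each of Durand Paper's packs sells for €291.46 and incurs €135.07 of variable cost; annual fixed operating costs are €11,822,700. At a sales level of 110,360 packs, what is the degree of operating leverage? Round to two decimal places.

At 110,360 units, contribution = 110,360 × €156.39 = €17,259,200.40.
Operating income = contribution − fixed costs = €17,259,200.40 − €11,822,700 = €5,436,500.40.
DOL = contribution ÷ EBIT = €17,259,200.40 ÷ €5,436,500.40 = 3.1747.

3.17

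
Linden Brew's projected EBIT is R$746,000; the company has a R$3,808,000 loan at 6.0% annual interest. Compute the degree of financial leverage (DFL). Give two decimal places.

Interest = R$228,480.00.
Degree of financial leverage = EBIT / (EBIT − interest) = R$746,000 / R$517,520.00 = 1.4415.

1.44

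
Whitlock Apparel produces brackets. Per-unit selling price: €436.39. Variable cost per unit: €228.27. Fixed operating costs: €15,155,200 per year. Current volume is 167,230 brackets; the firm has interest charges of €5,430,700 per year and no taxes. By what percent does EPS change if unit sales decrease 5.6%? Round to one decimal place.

-13.7%

Total contribution margin = 167,230 × €208.12 = €34,803,907.60.
EBIT = €34,803,907.60 − €15,155,200 = €19,648,707.60.
After interest of €5,430,700.00, pre-tax earnings = €14,218,007.60.
Degree of combined leverage = contribution ÷ (EBIT − I) = €34,803,907.60 ÷ €14,218,007.60 = 2.4479.
%ΔEPS = DCL × %ΔSales = 2.4479 × -5.6% = -13.7%.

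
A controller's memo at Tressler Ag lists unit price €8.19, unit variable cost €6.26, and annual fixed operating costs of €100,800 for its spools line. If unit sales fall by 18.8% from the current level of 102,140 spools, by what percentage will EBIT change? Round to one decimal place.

Contribution at this volume is 102,140 × €1.93 = €197,130.20.
EBIT = €197,130.20 − €100,800 = €96,330.20.
So DOL = total CM / EBIT = €197,130.20 / €96,330.20 = 2.0464.
Operating income changes by 2.0464 × -18.8% = -38.5%.

-38.5%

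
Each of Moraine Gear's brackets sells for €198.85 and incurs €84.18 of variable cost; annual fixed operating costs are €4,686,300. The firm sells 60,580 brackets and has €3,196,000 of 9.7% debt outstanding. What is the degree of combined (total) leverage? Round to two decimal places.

Contribution at this volume is 60,580 × €114.67 = €6,946,708.60.
Operating income = contribution − fixed costs = €6,946,708.60 − €4,686,300 = €2,260,408.60. Interest = €310,012.00, so EBIT − I = €1,950,396.60.
Degree of total leverage = total CM / (EBIT − interest) = €6,946,708.60 / €1,950,396.60 = 3.5617.

3.56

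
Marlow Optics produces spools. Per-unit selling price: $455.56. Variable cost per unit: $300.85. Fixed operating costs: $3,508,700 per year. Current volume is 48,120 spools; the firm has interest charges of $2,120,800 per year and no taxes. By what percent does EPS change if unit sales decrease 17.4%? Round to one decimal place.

Contribution at this volume is 48,120 × $154.71 = $7,444,645.20.
Operating income = contribution − fixed costs = $7,444,645.20 − $3,508,700 = $3,935,945.20.
After interest of $2,120,800.00, pre-tax earnings = $1,815,145.20.
DCL = total CM / (EBIT − I) = $7,444,645.20 / $1,815,145.20 = 4.1014.
EPS therefore changes by 4.1014 × (-17.4%) = -71.4%.

-71.4%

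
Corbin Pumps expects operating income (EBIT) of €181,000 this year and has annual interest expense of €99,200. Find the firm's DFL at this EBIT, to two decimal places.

Interest = €99,200.00.
DFL = EBIT ÷ (EBIT − I) = €181,000 ÷ (€181,000 − €99,200.00) = €181,000 ÷ €81,800.00 = 2.2127.

2.21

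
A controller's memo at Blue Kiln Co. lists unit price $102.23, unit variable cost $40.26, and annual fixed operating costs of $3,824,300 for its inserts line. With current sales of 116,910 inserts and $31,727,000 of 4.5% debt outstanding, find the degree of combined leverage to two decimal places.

3.64

Total contribution margin = 116,910 × $61.97 = $7,244,912.70.
Subtracting fixed costs: EBIT = $7,244,912.70 − $3,824,300 = $3,420,612.70. Interest = $1,427,715.00, so EBIT − I = $1,992,897.70.
DCL = contribution ÷ (EBIT − I) = $7,244,912.70 ÷ $1,992,897.70 = 3.6354.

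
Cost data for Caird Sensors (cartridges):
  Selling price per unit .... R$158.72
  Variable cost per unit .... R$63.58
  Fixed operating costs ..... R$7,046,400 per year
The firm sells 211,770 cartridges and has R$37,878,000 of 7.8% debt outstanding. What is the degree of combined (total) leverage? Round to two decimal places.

Contribution at this volume is 211,770 × R$95.14 = R$20,147,797.80.
Subtracting fixed costs: EBIT = R$20,147,797.80 − R$7,046,400 = R$13,101,397.80. Interest = R$2,954,484.00.
DOL = R$20,147,797.80 ÷ R$13,101,397.80 = 1.5378; DFL = R$13,101,397.80 ÷ R$10,146,913.80 = 1.2912.
DCL = DOL × DFL = 1.5378 × 1.2912 = 1.9856.

1.99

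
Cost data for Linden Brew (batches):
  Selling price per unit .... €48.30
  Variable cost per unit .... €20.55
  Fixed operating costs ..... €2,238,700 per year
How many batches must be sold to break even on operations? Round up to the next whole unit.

Contribution margin per unit = €48.30 − €20.55 = €27.75.
Units to break even: €2,238,700 ÷ €27.75 = 80,673.87, rounded up to 80,674.

80,674 batches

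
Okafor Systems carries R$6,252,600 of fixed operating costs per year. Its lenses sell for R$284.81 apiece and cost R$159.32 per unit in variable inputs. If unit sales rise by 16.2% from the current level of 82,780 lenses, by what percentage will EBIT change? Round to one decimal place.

+40.7%

At 82,780 units, contribution = 82,780 × R$125.49 = R$10,388,062.20.
Operating income = contribution − fixed costs = R$10,388,062.20 − R$6,252,600 = R$4,135,462.20.
Degree of operating leverage = R$10,388,062.20 / R$4,135,462.20 = 2.5119.
%ΔEBIT = DOL × %ΔSales = 2.5119 × +16.2% = +40.7%.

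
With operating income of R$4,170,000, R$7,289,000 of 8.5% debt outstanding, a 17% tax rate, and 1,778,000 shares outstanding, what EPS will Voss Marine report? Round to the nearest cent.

R$1.66

Pre-tax income = R$4,170,000 − R$619,565.00 = R$3,550,435.00.
After tax at 17%: net income = R$3,550,435.00 × 0.83 = R$2,946,861.05.
EPS = R$2,946,861.05 ÷ 1,778,000 = R$1.66.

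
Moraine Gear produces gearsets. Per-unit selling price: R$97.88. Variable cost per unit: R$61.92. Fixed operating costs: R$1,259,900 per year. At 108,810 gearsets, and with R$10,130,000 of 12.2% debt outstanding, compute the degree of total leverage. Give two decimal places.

At 108,810 units, contribution = 108,810 × R$35.96 = R$3,912,807.60.
Operating income = contribution − fixed costs = R$3,912,807.60 − R$1,259,900 = R$2,652,907.60. Interest = R$1,235,860.00.
DOL = R$3,912,807.60 ÷ R$2,652,907.60 = 1.4749; DFL = R$2,652,907.60 ÷ R$1,417,047.60 = 1.8721.
Combined leverage = 1.4749 × 1.8721 = 2.7612.

2.76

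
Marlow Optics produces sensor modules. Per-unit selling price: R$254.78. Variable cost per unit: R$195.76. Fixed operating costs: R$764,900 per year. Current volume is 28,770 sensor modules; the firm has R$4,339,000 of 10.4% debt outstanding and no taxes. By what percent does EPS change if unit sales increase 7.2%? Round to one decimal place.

Total contribution margin = 28,770 × R$59.02 = R$1,698,005.40.
EBIT = R$1,698,005.40 − R$764,900 = R$933,105.40.
After interest of R$451,256.00, pre-tax earnings = R$481,849.40.
DCL = total CM / (EBIT − I) = R$1,698,005.40 / R$481,849.40 = 3.5239.
EPS therefore changes by 3.5239 × (+7.2%) = +25.4%.

+25.4%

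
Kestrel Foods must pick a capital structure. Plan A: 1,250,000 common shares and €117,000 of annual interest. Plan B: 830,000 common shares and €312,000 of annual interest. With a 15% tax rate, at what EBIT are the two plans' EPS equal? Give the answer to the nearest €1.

€697,357

Set EPS_A = EPS_B: (EBIT − €117,000)(1 − 0.15) ÷ 1,250,000 = (EBIT − €312,000)(1 − 0.15) ÷ 830,000.
The (1 − t) factor cancels: (EBIT − 117,000) × 830,000 = (EBIT − 312,000) × 1,250,000.
EBIT × (1,250,000 − 830,000) = 312,000 × 1,250,000 − 117,000 × 830,000 = 292,890,000,000, so EBIT = 292,890,000,000 ÷ 420,000 = 697,357.14.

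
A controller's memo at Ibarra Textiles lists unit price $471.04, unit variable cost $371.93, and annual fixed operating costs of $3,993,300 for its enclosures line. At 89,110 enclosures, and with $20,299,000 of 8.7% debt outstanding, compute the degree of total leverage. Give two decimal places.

2.87

Contribution at this volume is 89,110 × $99.11 = $8,831,692.10.
EBIT = $8,831,692.10 − $3,993,300 = $4,838,392.10. Interest = $1,766,013.00.
DOL = $8,831,692.10 ÷ $4,838,392.10 = 1.8253; DFL = $4,838,392.10 ÷ $3,072,379.10 = 1.5748.
Combined leverage = 1.8253 × 1.5748 = 2.8745.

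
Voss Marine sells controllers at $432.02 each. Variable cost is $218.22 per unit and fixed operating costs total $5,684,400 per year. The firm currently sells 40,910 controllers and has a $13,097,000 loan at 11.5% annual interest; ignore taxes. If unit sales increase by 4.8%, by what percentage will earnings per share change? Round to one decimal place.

Contribution at this volume is 40,910 × $213.80 = $8,746,558.00.
Subtracting fixed costs: EBIT = $8,746,558.00 − $5,684,400 = $3,062,158.00.
After interest of $1,506,155.00, pre-tax earnings = $1,556,003.00.
DCL = total CM / (EBIT − I) = $8,746,558.00 / $1,556,003.00 = 5.6212.
EPS therefore changes by 5.6212 × (+4.8%) = +27.0%.

+27.0%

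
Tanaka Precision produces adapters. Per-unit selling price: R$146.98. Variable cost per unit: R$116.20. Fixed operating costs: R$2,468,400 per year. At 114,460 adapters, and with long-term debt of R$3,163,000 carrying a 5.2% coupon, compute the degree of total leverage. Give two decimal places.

3.96

Total contribution margin = 114,460 × R$30.78 = R$3,523,078.80.
Operating income = contribution − fixed costs = R$3,523,078.80 − R$2,468,400 = R$1,054,678.80. Interest = R$164,476.00, so EBIT − I = R$890,202.80.
Degree of total leverage = total CM / (EBIT − interest) = R$3,523,078.80 / R$890,202.80 = 3.9576.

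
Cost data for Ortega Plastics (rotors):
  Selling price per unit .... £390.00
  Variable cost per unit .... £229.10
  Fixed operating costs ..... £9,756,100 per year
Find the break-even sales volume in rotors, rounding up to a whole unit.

60,635 rotors

Contribution margin per unit = £390.00 − £229.10 = £160.90.
Units to break even: £9,756,100 ÷ £160.90 = 60,634.56, rounded up to 60,635.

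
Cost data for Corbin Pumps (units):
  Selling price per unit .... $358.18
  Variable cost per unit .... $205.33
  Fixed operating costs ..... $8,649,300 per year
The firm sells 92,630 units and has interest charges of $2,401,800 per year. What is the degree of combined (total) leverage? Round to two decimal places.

Contribution at this volume is 92,630 × $152.85 = $14,158,495.50.
Operating income = contribution − fixed costs = $14,158,495.50 − $8,649,300 = $5,509,195.50. Interest = $2,401,800.00, so EBIT − I = $3,107,395.50.
DCL = contribution ÷ (EBIT − I) = $14,158,495.50 ÷ $3,107,395.50 = 4.5564.

4.56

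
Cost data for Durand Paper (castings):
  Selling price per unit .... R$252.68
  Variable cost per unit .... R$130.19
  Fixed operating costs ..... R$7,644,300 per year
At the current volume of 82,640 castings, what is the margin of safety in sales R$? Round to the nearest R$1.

R$5,112,337

Each unit contributes R$252.68 − R$130.19 = R$122.49. Break-even units = R$7,644,300 ÷ R$122.49 = 62,407.54; break-even revenue = 62,407.54 × R$252.68 = R$15,769,138.08.
Current sales = 82,640 × R$252.68 = R$20,881,475.20.
Margin of safety = R$20,881,475.20 − R$15,769,138.08 = R$5,112,337.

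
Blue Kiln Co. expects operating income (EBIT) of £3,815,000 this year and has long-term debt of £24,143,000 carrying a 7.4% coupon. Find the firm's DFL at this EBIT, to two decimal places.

1.88

Interest = £1,786,582.00.
Degree of financial leverage = EBIT / (EBIT − interest) = £3,815,000 / £2,028,418.00 = 1.8808.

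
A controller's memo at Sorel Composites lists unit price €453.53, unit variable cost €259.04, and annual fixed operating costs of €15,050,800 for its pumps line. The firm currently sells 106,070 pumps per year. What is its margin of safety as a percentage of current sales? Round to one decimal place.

27.0%

Contribution margin per unit = €453.53 − €259.04 = €194.49. Break-even units = €15,050,800 ÷ €194.49 = 77,385.98; break-even revenue = 77,385.98 × €453.53 = €35,096,865.26.
Actual sales revenue = 106,070 × €453.53 = €48,105,927.10.
Margin of safety = (€48,105,927.10 − €35,096,865.26) ÷ €48,105,927.10 = 27.0%.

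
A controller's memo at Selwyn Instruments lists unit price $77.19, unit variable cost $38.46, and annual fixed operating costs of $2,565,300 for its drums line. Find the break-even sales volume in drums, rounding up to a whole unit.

66,236 drums

Contribution margin per unit = $77.19 − $38.46 = $38.73.
Break-even Q = $2,565,300 / $38.73 = 66,235.48 → 66,236 drums.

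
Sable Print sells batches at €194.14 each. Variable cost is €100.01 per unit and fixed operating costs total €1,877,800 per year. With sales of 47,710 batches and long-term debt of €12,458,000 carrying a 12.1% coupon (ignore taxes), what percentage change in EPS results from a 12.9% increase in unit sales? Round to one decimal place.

+52.4%

Total contribution margin = 47,710 × €94.13 = €4,490,942.30.
EBIT = €4,490,942.30 − €1,877,800 = €2,613,142.30.
Interest = €1,507,418.00, so EBIT − I = €1,105,724.30.
Degree of combined leverage = contribution ÷ (EBIT − I) = €4,490,942.30 ÷ €1,105,724.30 = 4.0615.
%ΔEPS = DCL × %ΔSales = 4.0615 × +12.9% = +52.4%.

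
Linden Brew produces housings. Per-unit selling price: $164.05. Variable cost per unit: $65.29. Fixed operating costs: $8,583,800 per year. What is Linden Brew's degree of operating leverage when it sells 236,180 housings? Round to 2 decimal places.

At 236,180 units, contribution = 236,180 × $98.76 = $23,325,136.80.
Operating income = contribution − fixed costs = $23,325,136.80 − $8,583,800 = $14,741,336.80.
Degree of operating leverage = $23,325,136.80 / $14,741,336.80 = 1.5823.

1.58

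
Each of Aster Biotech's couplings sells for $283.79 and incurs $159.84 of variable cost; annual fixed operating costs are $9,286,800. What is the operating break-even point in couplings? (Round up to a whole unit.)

74,924 couplings

Unit CM = price − variable cost = $283.79 − $159.84 = $123.95.
Break-even volume = fixed costs ÷ CM per unit = $9,286,800 ÷ $123.95 = 74,923.76, so 74,924 couplings.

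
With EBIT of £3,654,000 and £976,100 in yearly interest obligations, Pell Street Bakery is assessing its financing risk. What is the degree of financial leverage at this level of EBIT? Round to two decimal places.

1.36

Annual interest charges come to £976,100.00.
DFL = EBIT ÷ (EBIT − I) = £3,654,000 ÷ (£3,654,000 − £976,100.00) = £3,654,000 ÷ £2,677,900.00 = 1.3645.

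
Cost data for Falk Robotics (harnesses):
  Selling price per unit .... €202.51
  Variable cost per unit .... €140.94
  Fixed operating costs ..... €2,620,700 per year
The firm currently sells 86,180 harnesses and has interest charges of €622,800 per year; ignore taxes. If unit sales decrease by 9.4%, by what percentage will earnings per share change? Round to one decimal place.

Total contribution margin = 86,180 × €61.57 = €5,306,102.60.
Operating income = contribution − fixed costs = €5,306,102.60 − €2,620,700 = €2,685,402.60.
Interest = €622,800.00, so EBIT − I = €2,062,602.60.
DCL = total CM / (EBIT − I) = €5,306,102.60 / €2,062,602.60 = 2.5725.
EPS therefore changes by 2.5725 × (-9.4%) = -24.2%.

-24.2%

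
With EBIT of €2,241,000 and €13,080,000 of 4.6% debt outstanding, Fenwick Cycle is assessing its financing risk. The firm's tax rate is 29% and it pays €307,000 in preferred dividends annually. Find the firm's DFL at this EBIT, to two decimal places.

Interest = €601,680.00.
Pre-tax preferred-dividend burden = €307,000 ÷ (1 − 0.29) = €432,394.37.
DFL = EBIT ÷ [EBIT − I − D_p/(1−t)] = €2,241,000 ÷ [€2,241,000 − €601,680.00 − €432,394.37] = €2,241,000 ÷ €1,206,925.63 = 1.8568.

1.86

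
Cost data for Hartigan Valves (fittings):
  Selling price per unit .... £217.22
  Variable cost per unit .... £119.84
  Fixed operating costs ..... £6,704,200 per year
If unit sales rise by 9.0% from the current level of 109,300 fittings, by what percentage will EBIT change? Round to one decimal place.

Contribution at this volume is 109,300 × £97.38 = £10,643,634.00.
EBIT = £10,643,634.00 − £6,704,200 = £3,939,434.00.
Degree of operating leverage = £10,643,634.00 / £3,939,434.00 = 2.7018.
%ΔEBIT = DOL × %ΔSales = 2.7018 × +9.0% = +24.3%.

+24.3%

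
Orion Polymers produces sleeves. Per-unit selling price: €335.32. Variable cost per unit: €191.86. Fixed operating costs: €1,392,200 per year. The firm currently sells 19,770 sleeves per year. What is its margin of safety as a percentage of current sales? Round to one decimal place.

50.9%

Contribution margin per unit = €335.32 − €191.86 = €143.46. Break-even units = €1,392,200 ÷ €143.46 = 9,704.45; break-even revenue = 9,704.45 × €335.32 = €3,254,095.25.
Current sales = 19,770 × €335.32 = €6,629,276.40.
Margin of safety = (€6,629,276.40 − €3,254,095.25) ÷ €6,629,276.40 = 50.9%.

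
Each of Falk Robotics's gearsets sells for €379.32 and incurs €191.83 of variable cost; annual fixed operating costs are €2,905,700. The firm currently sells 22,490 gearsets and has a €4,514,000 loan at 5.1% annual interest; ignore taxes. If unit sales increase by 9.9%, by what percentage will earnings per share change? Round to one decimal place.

+38.6%

At 22,490 units, contribution = 22,490 × €187.49 = €4,216,650.10.
Subtracting fixed costs: EBIT = €4,216,650.10 − €2,905,700 = €1,310,950.10.
After interest of €230,214.00, pre-tax earnings = €1,080,736.10.
DCL = total CM / (EBIT − I) = €4,216,650.10 / €1,080,736.10 = 3.9016.
EPS therefore changes by 3.9016 × (+9.9%) = +38.6%.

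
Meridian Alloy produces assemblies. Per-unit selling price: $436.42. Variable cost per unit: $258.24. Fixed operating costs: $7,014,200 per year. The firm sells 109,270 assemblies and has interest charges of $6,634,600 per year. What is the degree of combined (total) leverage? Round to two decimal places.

3.34

Contribution at this volume is 109,270 × $178.18 = $19,469,728.60.
Operating income = contribution − fixed costs = $19,469,728.60 − $7,014,200 = $12,455,528.60. Interest = $6,634,600.00, so EBIT − I = $5,820,928.60.
DCL = contribution ÷ (EBIT − I) = $19,469,728.60 ÷ $5,820,928.60 = 3.3448.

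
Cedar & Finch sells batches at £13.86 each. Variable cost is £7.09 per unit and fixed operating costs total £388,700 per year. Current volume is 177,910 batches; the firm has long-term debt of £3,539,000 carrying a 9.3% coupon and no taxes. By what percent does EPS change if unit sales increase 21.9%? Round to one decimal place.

+54.2%

At 177,910 units, contribution = 177,910 × £6.77 = £1,204,450.70.
EBIT = £1,204,450.70 − £388,700 = £815,750.70.
Interest = £329,127.00, so EBIT − I = £486,623.70.
DCL = total CM / (EBIT − I) = £1,204,450.70 / £486,623.70 = 2.4751.
EPS therefore changes by 2.4751 × (+21.9%) = +54.2%.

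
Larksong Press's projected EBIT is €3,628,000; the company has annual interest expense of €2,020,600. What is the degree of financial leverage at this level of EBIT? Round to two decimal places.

2.26

Interest = €2,020,600.00.
DFL = EBIT ÷ (EBIT − I) = €3,628,000 ÷ (€3,628,000 − €2,020,600.00) = €3,628,000 ÷ €1,607,400.00 = 2.2571.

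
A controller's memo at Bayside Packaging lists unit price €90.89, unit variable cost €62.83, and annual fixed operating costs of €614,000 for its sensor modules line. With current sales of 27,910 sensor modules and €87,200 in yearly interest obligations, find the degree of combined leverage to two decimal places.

Total contribution margin = 27,910 × €28.06 = €783,154.60.
Subtracting fixed costs: EBIT = €783,154.60 − €614,000 = €169,154.60. Interest = €87,200.00.
DOL = €783,154.60 ÷ €169,154.60 = 4.6298; DFL = €169,154.60 ÷ €81,954.60 = 2.0640.
Combined leverage = 4.6298 × 2.0640 = 9.5559.

9.56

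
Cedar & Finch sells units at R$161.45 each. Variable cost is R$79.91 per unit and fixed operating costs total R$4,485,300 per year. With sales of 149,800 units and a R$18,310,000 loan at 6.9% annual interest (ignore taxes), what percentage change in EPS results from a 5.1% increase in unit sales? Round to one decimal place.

+9.6%

At 149,800 units, contribution = 149,800 × R$81.54 = R$12,214,692.00.
Subtracting fixed costs: EBIT = R$12,214,692.00 − R$4,485,300 = R$7,729,392.00.
Interest = R$1,263,390.00, so EBIT − I = R$6,466,002.00.
DCL = total CM / (EBIT − I) = R$12,214,692.00 / R$6,466,002.00 = 1.8891.
EPS therefore changes by 1.8891 × (+5.1%) = +9.6%.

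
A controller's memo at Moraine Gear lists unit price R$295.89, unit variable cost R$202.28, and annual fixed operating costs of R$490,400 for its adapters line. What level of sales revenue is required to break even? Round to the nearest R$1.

R$1,550,096

CM per unit = R$295.89 − R$202.28 = R$93.61; CM ratio = R$93.61 / R$295.89 = 0.3164.
Break-even revenue = fixed costs × price ÷ CM = R$490,400 × R$295.89 ÷ R$93.61 = R$1,550,096.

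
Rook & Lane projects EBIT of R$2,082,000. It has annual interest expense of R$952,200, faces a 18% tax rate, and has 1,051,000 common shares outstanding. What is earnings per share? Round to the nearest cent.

Interest = R$952,200.00, so EBT = R$2,082,000 − R$952,200.00 = R$1,129,800.00.
Net income = R$1,129,800.00 × (1 − 0.18) = R$926,436.00.
EPS = R$926,436.00 ÷ 1,051,000 = R$0.88.

R$0.88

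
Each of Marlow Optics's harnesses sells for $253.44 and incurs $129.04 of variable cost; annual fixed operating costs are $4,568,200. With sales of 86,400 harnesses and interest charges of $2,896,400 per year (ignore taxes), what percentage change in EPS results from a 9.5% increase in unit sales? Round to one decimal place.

+31.1%

At 86,400 units, contribution = 86,400 × $124.40 = $10,748,160.00.
EBIT = $10,748,160.00 − $4,568,200 = $6,179,960.00.
After interest of $2,896,400.00, pre-tax earnings = $3,283,560.00.
DCL = total CM / (EBIT − I) = $10,748,160.00 / $3,283,560.00 = 3.2733.
EPS therefore changes by 3.2733 × (+9.5%) = +31.1%.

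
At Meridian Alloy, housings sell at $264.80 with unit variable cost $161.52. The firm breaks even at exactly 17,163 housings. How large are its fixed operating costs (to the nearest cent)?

$1,772,594.64

Each unit contributes $264.80 − $161.52 = $103.28.
Fixed costs = break-even units × CM = 17,163 × $103.28 = $1,772,594.64.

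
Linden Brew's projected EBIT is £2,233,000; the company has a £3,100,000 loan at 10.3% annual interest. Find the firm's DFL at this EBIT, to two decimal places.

Annual interest charges come to £319,300.00.
Degree of financial leverage = EBIT / (EBIT − interest) = £2,233,000 / £1,913,700.00 = 1.1668.

1.17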